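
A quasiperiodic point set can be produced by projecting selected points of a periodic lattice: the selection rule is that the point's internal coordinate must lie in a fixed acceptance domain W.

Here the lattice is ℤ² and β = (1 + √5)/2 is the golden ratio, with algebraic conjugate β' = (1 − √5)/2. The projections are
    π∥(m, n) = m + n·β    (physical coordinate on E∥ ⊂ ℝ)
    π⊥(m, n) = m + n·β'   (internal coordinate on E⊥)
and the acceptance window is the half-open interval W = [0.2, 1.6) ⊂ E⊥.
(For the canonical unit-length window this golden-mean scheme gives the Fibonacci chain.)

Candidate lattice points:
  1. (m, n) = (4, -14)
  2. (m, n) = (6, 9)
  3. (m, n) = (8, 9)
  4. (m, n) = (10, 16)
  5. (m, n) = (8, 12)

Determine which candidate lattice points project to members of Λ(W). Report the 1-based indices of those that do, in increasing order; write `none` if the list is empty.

2, 5

Numerically β ≈ 1.618034 and β' = −1/β ≈ -0.618034.
candidate 1: (m,n)=(4,-14) → π∥ = 4-14·β ≈ -18.652476, π⊥ = 4-14·β' ≈ 12.652476 ∉ [0.2, 1.6) ⇒ out
candidate 2: (m,n)=(6,9) → π∥ = 6+9·β ≈ 20.562306, π⊥ = 6+9·β' ≈ 0.437694 ∈ [0.2, 1.6) ⇒ IN Λ
candidate 3: (m,n)=(8,9) → π∥ = 8+9·β ≈ 22.562306, π⊥ = 8+9·β' ≈ 2.437694 ∉ [0.2, 1.6) ⇒ out
candidate 4: (m,n)=(10,16) → π∥ = 10+16·β ≈ 35.888544, π⊥ = 10+16·β' ≈ 0.111456 ∉ [0.2, 1.6) ⇒ out
candidate 5: (m,n)=(8,12) → π∥ = 8+12·β ≈ 27.416408, π⊥ = 8+12·β' ≈ 0.583592 ∈ [0.2, 1.6) ⇒ IN Λ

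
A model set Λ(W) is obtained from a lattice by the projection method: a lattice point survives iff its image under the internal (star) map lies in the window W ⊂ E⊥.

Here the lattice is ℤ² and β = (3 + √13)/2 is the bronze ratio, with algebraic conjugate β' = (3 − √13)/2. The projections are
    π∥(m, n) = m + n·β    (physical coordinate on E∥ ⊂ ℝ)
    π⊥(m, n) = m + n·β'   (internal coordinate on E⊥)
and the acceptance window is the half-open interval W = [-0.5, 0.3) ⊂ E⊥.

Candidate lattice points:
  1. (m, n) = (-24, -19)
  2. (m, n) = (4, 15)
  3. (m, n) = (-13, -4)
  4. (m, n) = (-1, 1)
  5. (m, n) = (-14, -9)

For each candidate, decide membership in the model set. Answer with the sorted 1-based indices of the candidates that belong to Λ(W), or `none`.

β' = (3−√13)/2 ≈ -0.3028.
candidate 1: (m,n)=(-24,-19) → π∥ = -24-19·β ≈ -86.7527, π⊥ = -24-19·β' ≈ -18.2473 ∉ [-0.5, 0.3) ⇒ out
candidate 2: (m,n)=(4,15) → π∥ = 4+15·β ≈ 53.5416, π⊥ = 4+15·β' ≈ -0.5416 ∉ [-0.5, 0.3) ⇒ out
candidate 3: (m,n)=(-13,-4) → π∥ = -13-4·β ≈ -26.2111, π⊥ = -13-4·β' ≈ -11.7889 ∉ [-0.5, 0.3) ⇒ out
candidate 4: (m,n)=(-1,1) → π∥ = -1+1·β ≈ 2.3028, π⊥ = -1+1·β' ≈ -1.3028 ∉ [-0.5, 0.3) ⇒ out
candidate 5: (m,n)=(-14,-9) → π∥ = -14-9·β ≈ -43.7250, π⊥ = -14-9·β' ≈ -11.2750 ∉ [-0.5, 0.3) ⇒ out

none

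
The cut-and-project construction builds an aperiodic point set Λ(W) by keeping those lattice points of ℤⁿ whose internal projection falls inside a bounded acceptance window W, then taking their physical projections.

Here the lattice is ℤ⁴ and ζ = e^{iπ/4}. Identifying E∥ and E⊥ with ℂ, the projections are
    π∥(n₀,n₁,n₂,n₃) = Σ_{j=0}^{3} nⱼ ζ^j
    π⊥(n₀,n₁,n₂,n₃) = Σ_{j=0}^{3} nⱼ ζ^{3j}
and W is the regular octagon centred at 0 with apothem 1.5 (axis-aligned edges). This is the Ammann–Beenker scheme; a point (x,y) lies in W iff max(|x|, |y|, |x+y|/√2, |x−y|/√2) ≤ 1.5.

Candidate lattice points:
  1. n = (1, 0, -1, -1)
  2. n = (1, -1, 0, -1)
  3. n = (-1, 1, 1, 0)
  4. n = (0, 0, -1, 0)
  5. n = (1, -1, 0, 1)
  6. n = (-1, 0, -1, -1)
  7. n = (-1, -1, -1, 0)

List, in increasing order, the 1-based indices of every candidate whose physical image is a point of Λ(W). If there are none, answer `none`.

1, 4, 7

With ζ = e^{iπ/4} the internal vectors are ζ^0,ζ^3,ζ^6,ζ^9.
#1 (1, 0, -1, -1): internal (0.292893, 0.292893); octagon support 0.414214 vs apothem 1.5 → ∈ W
#2 (1, -1, 0, -1): internal (1.000000, -1.414214); octagon support 1.707107 vs apothem 1.5 → ∉ W
#3 (-1, 1, 1, 0): internal (-1.707107, -0.292893); octagon support 1.707107 vs apothem 1.5 → ∉ W
#4 (0, 0, -1, 0): internal (0.000000, 1.000000); octagon support 1.000000 vs apothem 1.5 → ∈ W
#5 (1, -1, 0, 1): internal (2.414214, 0.000000); octagon support 2.414214 vs apothem 1.5 → ∉ W
#6 (-1, 0, -1, -1): internal (-1.707107, 0.292893); octagon support 1.707107 vs apothem 1.5 → ∉ W
#7 (-1, -1, -1, 0): internal (-0.292893, 0.292893); octagon support 0.414214 vs apothem 1.5 → ∈ W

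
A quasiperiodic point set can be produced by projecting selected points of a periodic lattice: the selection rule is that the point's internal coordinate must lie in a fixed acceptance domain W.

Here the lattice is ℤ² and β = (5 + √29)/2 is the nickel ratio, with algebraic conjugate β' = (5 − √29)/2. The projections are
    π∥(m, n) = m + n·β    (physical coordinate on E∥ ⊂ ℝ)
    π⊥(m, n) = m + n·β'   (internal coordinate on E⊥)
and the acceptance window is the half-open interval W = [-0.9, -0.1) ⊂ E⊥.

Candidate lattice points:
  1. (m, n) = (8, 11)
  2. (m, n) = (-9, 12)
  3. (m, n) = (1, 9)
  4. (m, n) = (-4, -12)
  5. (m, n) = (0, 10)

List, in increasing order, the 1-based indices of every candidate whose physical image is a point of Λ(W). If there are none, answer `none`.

3

β' = (5−√29)/2 ≈ -0.192582.
[1] lift (8,11): star map gives 5.881594; window check -0.9 ≤ 5.881594 < -0.1 is false → out
[2] lift (-9,12): star map gives -11.310989; window check -0.9 ≤ -11.310989 < -0.1 is false → out
[3] lift (1,9): star map gives -0.733242; window check -0.9 ≤ -0.733242 < -0.1 is true → IN Λ
[4] lift (-4,-12): star map gives -1.689011; window check -0.9 ≤ -1.689011 < -0.1 is false → out
[5] lift (0,10): star map gives -1.925824; window check -0.9 ≤ -1.925824 < -0.1 is false → out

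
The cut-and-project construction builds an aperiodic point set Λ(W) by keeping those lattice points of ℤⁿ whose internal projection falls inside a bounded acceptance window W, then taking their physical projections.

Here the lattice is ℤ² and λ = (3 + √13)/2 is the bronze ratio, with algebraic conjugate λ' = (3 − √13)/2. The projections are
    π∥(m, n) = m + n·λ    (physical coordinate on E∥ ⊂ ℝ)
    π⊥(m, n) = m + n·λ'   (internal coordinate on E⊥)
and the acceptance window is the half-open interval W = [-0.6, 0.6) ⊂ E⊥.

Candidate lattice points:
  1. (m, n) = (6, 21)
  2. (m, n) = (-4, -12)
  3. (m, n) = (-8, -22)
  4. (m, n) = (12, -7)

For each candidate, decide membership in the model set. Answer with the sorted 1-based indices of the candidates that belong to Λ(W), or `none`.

1, 2

Compute λ' = (3−√13)/2 = -0.3028, so π⊥(m,n) = m -0.3028·n.
candidate 1: (m,n)=(6,21) → π∥ = 6+21·λ ≈ 75.3583, π⊥ = 6+21·λ' ≈ -0.3583 ∈ [-0.6, 0.6) ⇒ IN Λ
candidate 2: (m,n)=(-4,-12) → π∥ = -4-12·λ ≈ -43.6333, π⊥ = -4-12·λ' ≈ -0.3667 ∈ [-0.6, 0.6) ⇒ IN Λ
candidate 3: (m,n)=(-8,-22) → π∥ = -8-22·λ ≈ -80.6611, π⊥ = -8-22·λ' ≈ -1.3389 ∉ [-0.6, 0.6) ⇒ out
candidate 4: (m,n)=(12,-7) → π∥ = 12-7·λ ≈ -11.1194, π⊥ = 12-7·λ' ≈ 14.1194 ∉ [-0.6, 0.6) ⇒ out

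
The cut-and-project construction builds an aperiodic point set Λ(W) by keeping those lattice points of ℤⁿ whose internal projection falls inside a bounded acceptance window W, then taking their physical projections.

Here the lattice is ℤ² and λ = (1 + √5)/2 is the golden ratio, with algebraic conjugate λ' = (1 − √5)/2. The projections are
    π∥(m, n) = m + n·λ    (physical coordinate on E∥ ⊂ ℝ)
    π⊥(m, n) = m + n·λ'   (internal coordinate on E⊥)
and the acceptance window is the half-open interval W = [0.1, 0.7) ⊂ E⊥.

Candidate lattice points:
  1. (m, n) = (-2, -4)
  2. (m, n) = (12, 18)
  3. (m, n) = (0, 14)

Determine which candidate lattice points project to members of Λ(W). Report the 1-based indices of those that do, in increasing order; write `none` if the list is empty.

Numerically λ ≈ 1.6180 and λ' = −1/λ ≈ -0.6180.
candidate 1: (m,n)=(-2,-4) → π∥ = -2-4·λ ≈ -8.4721, π⊥ = -2-4·λ' ≈ 0.4721 ∈ [0.1, 0.7) ⇒ IN Λ
candidate 2: (m,n)=(12,18) → π∥ = 12+18·λ ≈ 41.1246, π⊥ = 12+18·λ' ≈ 0.8754 ∉ [0.1, 0.7) ⇒ out
candidate 3: (m,n)=(0,14) → π∥ = 0+14·λ ≈ 22.6525, π⊥ = 0+14·λ' ≈ -8.6525 ∉ [0.1, 0.7) ⇒ out

1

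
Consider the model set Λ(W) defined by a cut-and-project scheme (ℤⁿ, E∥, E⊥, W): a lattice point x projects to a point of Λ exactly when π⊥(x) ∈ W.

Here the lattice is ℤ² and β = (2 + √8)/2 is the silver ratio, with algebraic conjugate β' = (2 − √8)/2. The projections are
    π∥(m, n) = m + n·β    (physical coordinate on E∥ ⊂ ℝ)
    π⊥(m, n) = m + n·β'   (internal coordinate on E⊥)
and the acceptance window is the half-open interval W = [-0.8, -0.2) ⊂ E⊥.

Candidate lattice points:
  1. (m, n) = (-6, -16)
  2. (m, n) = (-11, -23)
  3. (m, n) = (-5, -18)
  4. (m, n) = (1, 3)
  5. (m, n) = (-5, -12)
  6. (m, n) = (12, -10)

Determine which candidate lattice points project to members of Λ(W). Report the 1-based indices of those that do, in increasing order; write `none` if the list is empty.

Numerically β ≈ 2.4142 and β' = −1/β ≈ -0.4142.
[1] lift (-6,-16): star map gives 0.6274; window check -0.8 ≤ 0.6274 < -0.2 is false → out
[2] lift (-11,-23): star map gives -1.4731; window check -0.8 ≤ -1.4731 < -0.2 is false → out
[3] lift (-5,-18): star map gives 2.4558; window check -0.8 ≤ 2.4558 < -0.2 is false → out
[4] lift (1,3): star map gives -0.2426; window check -0.8 ≤ -0.2426 < -0.2 is true → IN Λ
[5] lift (-5,-12): star map gives -0.0294; window check -0.8 ≤ -0.0294 < -0.2 is false → out
[6] lift (12,-10): star map gives 16.1421; window check -0.8 ≤ 16.1421 < -0.2 is false → out

4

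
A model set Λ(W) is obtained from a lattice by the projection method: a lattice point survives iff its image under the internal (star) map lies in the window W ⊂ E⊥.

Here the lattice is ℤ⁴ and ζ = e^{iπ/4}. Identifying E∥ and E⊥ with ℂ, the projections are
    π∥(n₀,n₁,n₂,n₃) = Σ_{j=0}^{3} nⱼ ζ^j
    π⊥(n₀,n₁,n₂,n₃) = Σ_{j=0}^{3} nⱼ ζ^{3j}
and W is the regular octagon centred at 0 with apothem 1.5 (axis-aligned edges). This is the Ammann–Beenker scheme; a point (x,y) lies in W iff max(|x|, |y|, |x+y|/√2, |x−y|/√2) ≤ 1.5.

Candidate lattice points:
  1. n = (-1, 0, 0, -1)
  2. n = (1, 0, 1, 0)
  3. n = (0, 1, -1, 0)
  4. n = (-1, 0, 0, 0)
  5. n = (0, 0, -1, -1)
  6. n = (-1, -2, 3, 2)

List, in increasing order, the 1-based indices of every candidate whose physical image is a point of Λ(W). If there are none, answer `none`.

With ζ = e^{iπ/4} the internal vectors are ζ^0,ζ^3,ζ^6,ζ^9.
candidate 1: n = (-1, 0, 0, -1) → π⊥ ≈ (-1.707107, -0.707107); max(|x|,|y|,|x±y|/√2) = 1.707107 > 1.5 ⇒ ∉ W
candidate 2: n = (1, 0, 1, 0) → π⊥ ≈ (+1.000000, -1.000000); max(|x|,|y|,|x±y|/√2) = 1.414214 ≤ 1.5 ⇒ ∈ W
candidate 3: n = (0, 1, -1, 0) → π⊥ ≈ (-0.707107, +1.707107); max(|x|,|y|,|x±y|/√2) = 1.707107 > 1.5 ⇒ ∉ W
candidate 4: n = (-1, 0, 0, 0) → π⊥ ≈ (-1.000000, +0.000000); max(|x|,|y|,|x±y|/√2) = 1.000000 ≤ 1.5 ⇒ ∈ W
candidate 5: n = (0, 0, -1, -1) → π⊥ ≈ (-0.707107, +0.292893); max(|x|,|y|,|x±y|/√2) = 0.707107 ≤ 1.5 ⇒ ∈ W
candidate 6: n = (-1, -2, 3, 2) → π⊥ ≈ (+1.828427, -3.000000); max(|x|,|y|,|x±y|/√2) = 3.414214 > 1.5 ⇒ ∉ W

2, 4, 5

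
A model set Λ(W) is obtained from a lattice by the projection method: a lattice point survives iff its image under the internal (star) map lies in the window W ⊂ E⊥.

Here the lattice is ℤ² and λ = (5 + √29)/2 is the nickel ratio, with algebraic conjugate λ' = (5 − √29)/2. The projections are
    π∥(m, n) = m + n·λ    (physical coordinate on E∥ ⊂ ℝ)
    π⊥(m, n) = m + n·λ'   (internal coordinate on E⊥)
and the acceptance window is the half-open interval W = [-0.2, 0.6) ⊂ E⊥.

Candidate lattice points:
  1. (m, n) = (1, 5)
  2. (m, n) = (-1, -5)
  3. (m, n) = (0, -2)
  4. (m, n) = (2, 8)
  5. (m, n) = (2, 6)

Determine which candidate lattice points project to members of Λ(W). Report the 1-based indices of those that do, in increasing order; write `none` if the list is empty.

1, 2, 3, 4

λ' = (5−√29)/2 ≈ -0.1926.
[1] lift (1,5): star map gives 0.0371; window check -0.2 ≤ 0.0371 < 0.6 is true → IN Λ
[2] lift (-1,-5): star map gives -0.0371; window check -0.2 ≤ -0.0371 < 0.6 is true → IN Λ
[3] lift (0,-2): star map gives 0.3852; window check -0.2 ≤ 0.3852 < 0.6 is true → IN Λ
[4] lift (2,8): star map gives 0.4593; window check -0.2 ≤ 0.4593 < 0.6 is true → IN Λ
[5] lift (2,6): star map gives 0.8445; window check -0.2 ≤ 0.8445 < 0.6 is false → out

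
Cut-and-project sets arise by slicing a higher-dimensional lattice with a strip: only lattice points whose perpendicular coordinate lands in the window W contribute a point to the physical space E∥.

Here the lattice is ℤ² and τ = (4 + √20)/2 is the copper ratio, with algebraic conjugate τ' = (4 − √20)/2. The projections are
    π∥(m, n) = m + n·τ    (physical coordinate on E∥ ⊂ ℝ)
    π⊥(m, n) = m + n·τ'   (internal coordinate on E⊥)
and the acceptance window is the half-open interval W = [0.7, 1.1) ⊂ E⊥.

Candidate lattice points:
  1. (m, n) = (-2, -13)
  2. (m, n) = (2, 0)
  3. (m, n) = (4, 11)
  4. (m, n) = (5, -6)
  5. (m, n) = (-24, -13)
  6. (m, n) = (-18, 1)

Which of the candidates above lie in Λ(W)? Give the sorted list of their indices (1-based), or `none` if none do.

1

Compute τ' = (4−√20)/2 = -0.236068, so π⊥(m,n) = m -0.236068·n.
#1 (-2,-13): internal coord -2 + (-13)·τ' = +1.068884; +1.068884 ∈ [0.7, 1.1) → IN Λ
#2 (2,0): internal coord 2 + (0)·τ' = +2.000000; +2.000000 ∉ [0.7, 1.1) → out
#3 (4,11): internal coord 4 + (11)·τ' = +1.403252; +1.403252 ∉ [0.7, 1.1) → out
#4 (5,-6): internal coord 5 + (-6)·τ' = +6.416408; +6.416408 ∉ [0.7, 1.1) → out
#5 (-24,-13): internal coord -24 + (-13)·τ' = -20.931116; -20.931116 ∉ [0.7, 1.1) → out
#6 (-18,1): internal coord -18 + (1)·τ' = -18.236068; -18.236068 ∉ [0.7, 1.1) → out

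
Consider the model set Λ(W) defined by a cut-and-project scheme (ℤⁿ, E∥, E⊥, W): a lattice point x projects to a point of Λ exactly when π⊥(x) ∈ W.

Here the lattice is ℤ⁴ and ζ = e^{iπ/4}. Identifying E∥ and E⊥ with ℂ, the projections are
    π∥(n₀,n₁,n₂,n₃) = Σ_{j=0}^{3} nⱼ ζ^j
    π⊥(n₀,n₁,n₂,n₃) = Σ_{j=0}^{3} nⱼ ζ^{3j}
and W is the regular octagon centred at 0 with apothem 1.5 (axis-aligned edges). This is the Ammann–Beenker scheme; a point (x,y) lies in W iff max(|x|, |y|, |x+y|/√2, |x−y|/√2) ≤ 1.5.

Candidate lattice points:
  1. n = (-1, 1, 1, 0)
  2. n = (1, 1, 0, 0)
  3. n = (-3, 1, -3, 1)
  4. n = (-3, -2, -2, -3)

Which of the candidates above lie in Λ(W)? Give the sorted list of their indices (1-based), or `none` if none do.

With ζ = e^{iπ/4} the internal vectors are ζ^0,ζ^3,ζ^6,ζ^9.
candidate 1: n = (-1, 1, 1, 0) → π⊥ ≈ (-1.7071, -0.2929); max(|x|,|y|,|x±y|/√2) = 1.7071 > 1.5 ⇒ ∉ W
candidate 2: n = (1, 1, 0, 0) → π⊥ ≈ (+0.2929, +0.7071); max(|x|,|y|,|x±y|/√2) = 0.7071 ≤ 1.5 ⇒ ∈ W
candidate 3: n = (-3, 1, -3, 1) → π⊥ ≈ (-3.0000, +4.4142); max(|x|,|y|,|x±y|/√2) = 5.2426 > 1.5 ⇒ ∉ W
candidate 4: n = (-3, -2, -2, -3) → π⊥ ≈ (-3.7071, -1.5355); max(|x|,|y|,|x±y|/√2) = 3.7071 > 1.5 ⇒ ∉ W

2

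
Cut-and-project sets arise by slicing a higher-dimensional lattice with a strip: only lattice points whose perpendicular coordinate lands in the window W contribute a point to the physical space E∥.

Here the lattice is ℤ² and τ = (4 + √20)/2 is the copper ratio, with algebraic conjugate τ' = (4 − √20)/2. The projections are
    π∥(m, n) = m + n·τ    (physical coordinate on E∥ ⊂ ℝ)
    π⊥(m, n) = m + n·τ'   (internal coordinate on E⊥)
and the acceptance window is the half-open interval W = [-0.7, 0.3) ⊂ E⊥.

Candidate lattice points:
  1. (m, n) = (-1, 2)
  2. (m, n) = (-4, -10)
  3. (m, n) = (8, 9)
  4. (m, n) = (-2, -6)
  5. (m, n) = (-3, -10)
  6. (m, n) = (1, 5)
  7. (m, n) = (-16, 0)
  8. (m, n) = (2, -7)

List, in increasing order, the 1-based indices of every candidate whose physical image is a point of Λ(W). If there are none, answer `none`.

4, 5, 6

Compute τ' = (4−√20)/2 = -0.2361, so π⊥(m,n) = m -0.2361·n.
#1 (-1,2): internal coord -1 + (2)·τ' = -1.4721; -1.4721 ∉ [-0.7, 0.3) → out
#2 (-4,-10): internal coord -4 + (-10)·τ' = -1.6393; -1.6393 ∉ [-0.7, 0.3) → out
#3 (8,9): internal coord 8 + (9)·τ' = +5.8754; +5.8754 ∉ [-0.7, 0.3) → out
#4 (-2,-6): internal coord -2 + (-6)·τ' = -0.5836; -0.5836 ∈ [-0.7, 0.3) → IN Λ
#5 (-3,-10): internal coord -3 + (-10)·τ' = -0.6393; -0.6393 ∈ [-0.7, 0.3) → IN Λ
#6 (1,5): internal coord 1 + (5)·τ' = -0.1803; -0.1803 ∈ [-0.7, 0.3) → IN Λ
#7 (-16,0): internal coord -16 + (0)·τ' = -16.0000; -16.0000 ∉ [-0.7, 0.3) → out
#8 (2,-7): internal coord 2 + (-7)·τ' = +3.6525; +3.6525 ∉ [-0.7, 0.3) → out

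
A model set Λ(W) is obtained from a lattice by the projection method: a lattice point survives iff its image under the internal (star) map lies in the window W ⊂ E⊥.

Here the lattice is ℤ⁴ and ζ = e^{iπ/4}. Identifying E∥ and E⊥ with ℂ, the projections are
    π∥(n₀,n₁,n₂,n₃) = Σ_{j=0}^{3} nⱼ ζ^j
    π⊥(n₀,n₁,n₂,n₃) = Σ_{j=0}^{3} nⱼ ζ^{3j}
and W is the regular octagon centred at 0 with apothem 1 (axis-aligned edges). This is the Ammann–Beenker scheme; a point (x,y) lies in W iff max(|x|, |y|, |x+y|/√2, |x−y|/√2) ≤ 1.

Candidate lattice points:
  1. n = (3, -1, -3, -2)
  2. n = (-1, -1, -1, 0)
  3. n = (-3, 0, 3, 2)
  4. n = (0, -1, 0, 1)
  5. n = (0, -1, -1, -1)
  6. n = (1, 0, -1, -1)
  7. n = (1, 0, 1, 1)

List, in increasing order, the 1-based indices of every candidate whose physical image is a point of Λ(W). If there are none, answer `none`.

With ζ = e^{iπ/4} the internal vectors are ζ^0,ζ^3,ζ^6,ζ^9.
candidate 1: n = (3, -1, -3, -2) → π⊥ ≈ (+2.29289, +0.87868); max(|x|,|y|,|x±y|/√2) = 2.29289 > 1 ⇒ ∉ W
candidate 2: n = (-1, -1, -1, 0) → π⊥ ≈ (-0.29289, +0.29289); max(|x|,|y|,|x±y|/√2) = 0.41421 ≤ 1 ⇒ ∈ W
candidate 3: n = (-3, 0, 3, 2) → π⊥ ≈ (-1.58579, -1.58579); max(|x|,|y|,|x±y|/√2) = 2.24264 > 1 ⇒ ∉ W
candidate 4: n = (0, -1, 0, 1) → π⊥ ≈ (+1.41421, +0.00000); max(|x|,|y|,|x±y|/√2) = 1.41421 > 1 ⇒ ∉ W
candidate 5: n = (0, -1, -1, -1) → π⊥ ≈ (+0.00000, -0.41421); max(|x|,|y|,|x±y|/√2) = 0.41421 ≤ 1 ⇒ ∈ W
candidate 6: n = (1, 0, -1, -1) → π⊥ ≈ (+0.29289, +0.29289); max(|x|,|y|,|x±y|/√2) = 0.41421 ≤ 1 ⇒ ∈ W
candidate 7: n = (1, 0, 1, 1) → π⊥ ≈ (+1.70711, -0.29289); max(|x|,|y|,|x±y|/√2) = 1.70711 > 1 ⇒ ∉ W

2, 5, 6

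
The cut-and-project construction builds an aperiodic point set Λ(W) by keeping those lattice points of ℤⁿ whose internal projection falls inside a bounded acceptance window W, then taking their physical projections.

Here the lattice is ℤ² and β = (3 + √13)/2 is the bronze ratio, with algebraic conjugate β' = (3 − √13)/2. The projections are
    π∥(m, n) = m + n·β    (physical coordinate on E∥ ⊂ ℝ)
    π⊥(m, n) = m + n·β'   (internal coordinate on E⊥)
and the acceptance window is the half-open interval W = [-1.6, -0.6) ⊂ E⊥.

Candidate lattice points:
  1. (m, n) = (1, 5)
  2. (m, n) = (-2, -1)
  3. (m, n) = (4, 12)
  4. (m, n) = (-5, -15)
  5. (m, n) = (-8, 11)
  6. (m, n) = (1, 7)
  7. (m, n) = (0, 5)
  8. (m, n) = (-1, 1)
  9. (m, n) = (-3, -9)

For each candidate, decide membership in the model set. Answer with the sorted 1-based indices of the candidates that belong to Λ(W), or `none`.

β' = (3−√13)/2 ≈ -0.302776.
[1] lift (1,5): star map gives -0.513878; window check -1.6 ≤ -0.513878 < -0.6 is false → out
[2] lift (-2,-1): star map gives -1.697224; window check -1.6 ≤ -1.697224 < -0.6 is false → out
[3] lift (4,12): star map gives 0.366692; window check -1.6 ≤ 0.366692 < -0.6 is false → out
[4] lift (-5,-15): star map gives -0.458365; window check -1.6 ≤ -0.458365 < -0.6 is false → out
[5] lift (-8,11): star map gives -11.330532; window check -1.6 ≤ -11.330532 < -0.6 is false → out
[6] lift (1,7): star map gives -1.119429; window check -1.6 ≤ -1.119429 < -0.6 is true → IN Λ
[7] lift (0,5): star map gives -1.513878; window check -1.6 ≤ -1.513878 < -0.6 is true → IN Λ
[8] lift (-1,1): star map gives -1.302776; window check -1.6 ≤ -1.302776 < -0.6 is true → IN Λ
[9] lift (-3,-9): star map gives -0.275019; window check -1.6 ≤ -0.275019 < -0.6 is false → out

6, 7, 8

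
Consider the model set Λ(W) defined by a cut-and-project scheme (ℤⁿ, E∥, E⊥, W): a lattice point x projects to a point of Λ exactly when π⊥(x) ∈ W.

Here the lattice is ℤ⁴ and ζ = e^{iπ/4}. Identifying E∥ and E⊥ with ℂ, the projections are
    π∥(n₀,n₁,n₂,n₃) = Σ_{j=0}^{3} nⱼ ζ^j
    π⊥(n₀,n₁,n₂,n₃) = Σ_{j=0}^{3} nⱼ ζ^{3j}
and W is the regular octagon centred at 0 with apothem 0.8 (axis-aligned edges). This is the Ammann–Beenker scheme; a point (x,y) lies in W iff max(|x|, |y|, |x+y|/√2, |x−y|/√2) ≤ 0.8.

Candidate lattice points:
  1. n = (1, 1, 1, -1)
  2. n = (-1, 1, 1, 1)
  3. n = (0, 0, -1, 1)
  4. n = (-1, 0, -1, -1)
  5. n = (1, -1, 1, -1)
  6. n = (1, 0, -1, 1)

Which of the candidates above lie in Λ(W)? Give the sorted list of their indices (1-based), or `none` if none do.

none

With ζ = e^{iπ/4} the internal vectors are ζ^0,ζ^3,ζ^6,ζ^9.
candidate 1: n = (1, 1, 1, -1) → π⊥ ≈ (-0.41421, -1.00000); max(|x|,|y|,|x±y|/√2) = 1.00000 > 0.8 ⇒ ∉ W
candidate 2: n = (-1, 1, 1, 1) → π⊥ ≈ (-1.00000, +0.41421); max(|x|,|y|,|x±y|/√2) = 1.00000 > 0.8 ⇒ ∉ W
candidate 3: n = (0, 0, -1, 1) → π⊥ ≈ (+0.70711, +1.70711); max(|x|,|y|,|x±y|/√2) = 1.70711 > 0.8 ⇒ ∉ W
candidate 4: n = (-1, 0, -1, -1) → π⊥ ≈ (-1.70711, +0.29289); max(|x|,|y|,|x±y|/√2) = 1.70711 > 0.8 ⇒ ∉ W
candidate 5: n = (1, -1, 1, -1) → π⊥ ≈ (+1.00000, -2.41421); max(|x|,|y|,|x±y|/√2) = 2.41421 > 0.8 ⇒ ∉ W
candidate 6: n = (1, 0, -1, 1) → π⊥ ≈ (+1.70711, +1.70711); max(|x|,|y|,|x±y|/√2) = 2.41421 > 0.8 ⇒ ∉ W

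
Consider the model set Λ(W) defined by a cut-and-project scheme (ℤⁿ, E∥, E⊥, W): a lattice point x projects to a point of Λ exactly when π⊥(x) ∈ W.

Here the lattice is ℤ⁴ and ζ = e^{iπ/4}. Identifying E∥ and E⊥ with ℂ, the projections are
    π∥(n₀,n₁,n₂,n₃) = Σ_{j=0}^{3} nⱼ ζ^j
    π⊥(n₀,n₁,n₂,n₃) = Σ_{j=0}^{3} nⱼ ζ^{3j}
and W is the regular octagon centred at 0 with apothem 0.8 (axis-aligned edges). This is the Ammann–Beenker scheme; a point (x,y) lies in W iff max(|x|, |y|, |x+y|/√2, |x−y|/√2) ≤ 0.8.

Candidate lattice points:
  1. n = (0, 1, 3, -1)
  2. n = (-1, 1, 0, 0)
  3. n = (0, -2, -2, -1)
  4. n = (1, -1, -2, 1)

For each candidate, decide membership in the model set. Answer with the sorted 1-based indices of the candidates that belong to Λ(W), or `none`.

3

With ζ = e^{iπ/4} the internal vectors are ζ^0,ζ^3,ζ^6,ζ^9.
candidate 1: n = (0, 1, 3, -1) → π⊥ ≈ (-1.4142, -3.0000); max(|x|,|y|,|x±y|/√2) = 3.1213 > 0.8 ⇒ ∉ W
candidate 2: n = (-1, 1, 0, 0) → π⊥ ≈ (-1.7071, +0.7071); max(|x|,|y|,|x±y|/√2) = 1.7071 > 0.8 ⇒ ∉ W
candidate 3: n = (0, -2, -2, -1) → π⊥ ≈ (+0.7071, -0.1213); max(|x|,|y|,|x±y|/√2) = 0.7071 ≤ 0.8 ⇒ ∈ W
candidate 4: n = (1, -1, -2, 1) → π⊥ ≈ (+2.4142, +2.0000); max(|x|,|y|,|x±y|/√2) = 3.1213 > 0.8 ⇒ ∉ W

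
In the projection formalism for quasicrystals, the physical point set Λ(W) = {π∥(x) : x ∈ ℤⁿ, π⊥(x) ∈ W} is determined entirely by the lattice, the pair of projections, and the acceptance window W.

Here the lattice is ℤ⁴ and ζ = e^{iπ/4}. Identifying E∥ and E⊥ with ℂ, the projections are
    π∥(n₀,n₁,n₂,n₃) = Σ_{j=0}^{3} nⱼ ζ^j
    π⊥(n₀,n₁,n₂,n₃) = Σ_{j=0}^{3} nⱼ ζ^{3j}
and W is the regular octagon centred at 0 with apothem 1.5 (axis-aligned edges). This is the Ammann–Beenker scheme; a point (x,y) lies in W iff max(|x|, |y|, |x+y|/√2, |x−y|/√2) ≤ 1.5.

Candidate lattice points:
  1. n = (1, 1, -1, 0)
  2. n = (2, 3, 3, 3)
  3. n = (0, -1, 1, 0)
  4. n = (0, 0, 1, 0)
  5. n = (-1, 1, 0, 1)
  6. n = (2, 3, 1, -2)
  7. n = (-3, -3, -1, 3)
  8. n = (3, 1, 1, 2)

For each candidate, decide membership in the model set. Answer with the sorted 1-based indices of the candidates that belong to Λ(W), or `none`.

π⊥(n) = n₀ + n₁ζ³ + n₂ζ⁶ + n₃ζ⁹ where ζ = e^{iπ/4}.
candidate 1: n = (1, 1, -1, 0) → π⊥ ≈ (+0.29289, +1.70711); max(|x|,|y|,|x±y|/√2) = 1.70711 > 1.5 ⇒ ∉ W
candidate 2: n = (2, 3, 3, 3) → π⊥ ≈ (+2.00000, +1.24264); max(|x|,|y|,|x±y|/√2) = 2.29289 > 1.5 ⇒ ∉ W
candidate 3: n = (0, -1, 1, 0) → π⊥ ≈ (+0.70711, -1.70711); max(|x|,|y|,|x±y|/√2) = 1.70711 > 1.5 ⇒ ∉ W
candidate 4: n = (0, 0, 1, 0) → π⊥ ≈ (+0.00000, -1.00000); max(|x|,|y|,|x±y|/√2) = 1.00000 ≤ 1.5 ⇒ ∈ W
candidate 5: n = (-1, 1, 0, 1) → π⊥ ≈ (-1.00000, +1.41421); max(|x|,|y|,|x±y|/√2) = 1.70711 > 1.5 ⇒ ∉ W
candidate 6: n = (2, 3, 1, -2) → π⊥ ≈ (-1.53553, -0.29289); max(|x|,|y|,|x±y|/√2) = 1.53553 > 1.5 ⇒ ∉ W
candidate 7: n = (-3, -3, -1, 3) → π⊥ ≈ (+1.24264, +1.00000); max(|x|,|y|,|x±y|/√2) = 1.58579 > 1.5 ⇒ ∉ W
candidate 8: n = (3, 1, 1, 2) → π⊥ ≈ (+3.70711, +1.12132); max(|x|,|y|,|x±y|/√2) = 3.70711 > 1.5 ⇒ ∉ W

4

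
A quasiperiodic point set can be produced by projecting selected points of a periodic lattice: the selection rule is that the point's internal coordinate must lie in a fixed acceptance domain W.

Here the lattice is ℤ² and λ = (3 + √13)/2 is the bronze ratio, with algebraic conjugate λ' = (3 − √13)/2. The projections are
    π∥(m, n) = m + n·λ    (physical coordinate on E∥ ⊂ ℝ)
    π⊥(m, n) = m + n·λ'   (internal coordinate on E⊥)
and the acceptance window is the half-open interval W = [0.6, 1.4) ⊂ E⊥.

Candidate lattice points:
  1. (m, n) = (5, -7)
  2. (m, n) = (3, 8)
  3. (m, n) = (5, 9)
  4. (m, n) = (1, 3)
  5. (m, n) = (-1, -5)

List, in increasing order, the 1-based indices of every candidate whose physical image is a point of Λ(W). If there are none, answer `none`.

none

Numerically λ ≈ 3.30278 and λ' = −1/λ ≈ -0.30278.
[1] lift (5,-7): star map gives 7.11943; window check 0.6 ≤ 7.11943 < 1.4 is false → out
[2] lift (3,8): star map gives 0.57779; window check 0.6 ≤ 0.57779 < 1.4 is false → out
[3] lift (5,9): star map gives 2.27502; window check 0.6 ≤ 2.27502 < 1.4 is false → out
[4] lift (1,3): star map gives 0.09167; window check 0.6 ≤ 0.09167 < 1.4 is false → out
[5] lift (-1,-5): star map gives 0.51388; window check 0.6 ≤ 0.51388 < 1.4 is false → out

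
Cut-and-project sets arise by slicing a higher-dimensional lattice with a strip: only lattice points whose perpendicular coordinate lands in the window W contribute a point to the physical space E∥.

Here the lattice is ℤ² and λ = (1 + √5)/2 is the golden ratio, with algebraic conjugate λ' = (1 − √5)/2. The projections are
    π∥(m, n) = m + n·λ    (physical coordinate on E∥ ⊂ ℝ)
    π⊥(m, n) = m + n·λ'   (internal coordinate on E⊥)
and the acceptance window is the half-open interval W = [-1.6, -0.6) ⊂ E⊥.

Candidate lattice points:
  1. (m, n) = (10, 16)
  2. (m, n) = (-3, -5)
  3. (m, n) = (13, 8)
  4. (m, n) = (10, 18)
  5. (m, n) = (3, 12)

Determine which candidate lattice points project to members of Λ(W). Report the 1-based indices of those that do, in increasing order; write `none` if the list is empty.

Compute λ' = (1−√5)/2 = -0.618034, so π⊥(m,n) = m -0.618034·n.
candidate 1: (m,n)=(10,16) → π∥ = 10+16·λ ≈ 35.888544, π⊥ = 10+16·λ' ≈ 0.111456 ∉ [-1.6, -0.6) ⇒ out
candidate 2: (m,n)=(-3,-5) → π∥ = -3-5·λ ≈ -11.090170, π⊥ = -3-5·λ' ≈ 0.090170 ∉ [-1.6, -0.6) ⇒ out
candidate 3: (m,n)=(13,8) → π∥ = 13+8·λ ≈ 25.944272, π⊥ = 13+8·λ' ≈ 8.055728 ∉ [-1.6, -0.6) ⇒ out
candidate 4: (m,n)=(10,18) → π∥ = 10+18·λ ≈ 39.124612, π⊥ = 10+18·λ' ≈ -1.124612 ∈ [-1.6, -0.6) ⇒ IN Λ
candidate 5: (m,n)=(3,12) → π∥ = 3+12·λ ≈ 22.416408, π⊥ = 3+12·λ' ≈ -4.416408 ∉ [-1.6, -0.6) ⇒ out

4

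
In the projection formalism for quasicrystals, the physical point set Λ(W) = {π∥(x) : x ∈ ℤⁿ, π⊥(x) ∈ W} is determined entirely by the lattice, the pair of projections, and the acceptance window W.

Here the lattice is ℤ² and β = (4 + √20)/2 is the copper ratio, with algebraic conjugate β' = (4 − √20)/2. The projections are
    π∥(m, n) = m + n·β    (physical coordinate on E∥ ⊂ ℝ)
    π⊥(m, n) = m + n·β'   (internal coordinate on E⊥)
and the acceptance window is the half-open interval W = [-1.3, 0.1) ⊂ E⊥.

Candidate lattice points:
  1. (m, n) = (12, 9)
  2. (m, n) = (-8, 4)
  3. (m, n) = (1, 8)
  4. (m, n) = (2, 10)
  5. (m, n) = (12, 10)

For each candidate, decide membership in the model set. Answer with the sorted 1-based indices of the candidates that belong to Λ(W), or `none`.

β' = (4−√20)/2 ≈ -0.2361.
candidate 1: (m,n)=(12,9) → π∥ = 12+9·β ≈ 50.1246, π⊥ = 12+9·β' ≈ 9.8754 ∉ [-1.3, 0.1) ⇒ out
candidate 2: (m,n)=(-8,4) → π∥ = -8+4·β ≈ 8.9443, π⊥ = -8+4·β' ≈ -8.9443 ∉ [-1.3, 0.1) ⇒ out
candidate 3: (m,n)=(1,8) → π∥ = 1+8·β ≈ 34.8885, π⊥ = 1+8·β' ≈ -0.8885 ∈ [-1.3, 0.1) ⇒ IN Λ
candidate 4: (m,n)=(2,10) → π∥ = 2+10·β ≈ 44.3607, π⊥ = 2+10·β' ≈ -0.3607 ∈ [-1.3, 0.1) ⇒ IN Λ
candidate 5: (m,n)=(12,10) → π∥ = 12+10·β ≈ 54.3607, π⊥ = 12+10·β' ≈ 9.6393 ∉ [-1.3, 0.1) ⇒ out

3, 4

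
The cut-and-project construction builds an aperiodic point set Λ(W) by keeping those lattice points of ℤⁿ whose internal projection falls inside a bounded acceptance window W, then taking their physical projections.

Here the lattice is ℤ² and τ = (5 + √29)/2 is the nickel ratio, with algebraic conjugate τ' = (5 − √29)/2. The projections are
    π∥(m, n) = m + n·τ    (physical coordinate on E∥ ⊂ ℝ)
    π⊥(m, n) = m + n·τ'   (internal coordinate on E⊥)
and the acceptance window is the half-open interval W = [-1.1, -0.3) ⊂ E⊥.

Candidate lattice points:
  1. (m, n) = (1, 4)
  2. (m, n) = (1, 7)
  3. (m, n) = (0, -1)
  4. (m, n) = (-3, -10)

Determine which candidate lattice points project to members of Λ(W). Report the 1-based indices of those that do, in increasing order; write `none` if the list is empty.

2, 4

Compute τ' = (5−√29)/2 = -0.19258, so π⊥(m,n) = m -0.19258·n.
candidate 1: (m,n)=(1,4) → π∥ = 1+4·τ ≈ 21.77033, π⊥ = 1+4·τ' ≈ 0.22967 ∉ [-1.1, -0.3) ⇒ out
candidate 2: (m,n)=(1,7) → π∥ = 1+7·τ ≈ 37.34808, π⊥ = 1+7·τ' ≈ -0.34808 ∈ [-1.1, -0.3) ⇒ IN Λ
candidate 3: (m,n)=(0,-1) → π∥ = 0-1·τ ≈ -5.19258, π⊥ = 0-1·τ' ≈ 0.19258 ∉ [-1.1, -0.3) ⇒ out
candidate 4: (m,n)=(-3,-10) → π∥ = -3-10·τ ≈ -54.92582, π⊥ = -3-10·τ' ≈ -1.07418 ∈ [-1.1, -0.3) ⇒ IN Λ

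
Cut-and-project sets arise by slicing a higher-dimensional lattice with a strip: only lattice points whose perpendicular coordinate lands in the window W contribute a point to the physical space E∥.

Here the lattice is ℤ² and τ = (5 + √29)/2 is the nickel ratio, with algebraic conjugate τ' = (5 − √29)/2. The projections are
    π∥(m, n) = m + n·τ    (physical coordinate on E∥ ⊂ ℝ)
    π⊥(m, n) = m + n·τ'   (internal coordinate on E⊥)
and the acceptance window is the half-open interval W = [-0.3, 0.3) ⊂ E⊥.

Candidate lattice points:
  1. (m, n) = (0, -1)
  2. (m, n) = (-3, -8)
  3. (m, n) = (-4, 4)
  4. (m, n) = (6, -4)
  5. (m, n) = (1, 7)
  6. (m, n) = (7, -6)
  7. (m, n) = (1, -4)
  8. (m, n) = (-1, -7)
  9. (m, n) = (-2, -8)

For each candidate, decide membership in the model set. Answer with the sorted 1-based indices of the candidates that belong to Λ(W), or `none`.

Numerically τ ≈ 5.1926 and τ' = −1/τ ≈ -0.1926.
[1] lift (0,-1): star map gives 0.1926; window check -0.3 ≤ 0.1926 < 0.3 is true → IN Λ
[2] lift (-3,-8): star map gives -1.4593; window check -0.3 ≤ -1.4593 < 0.3 is false → out
[3] lift (-4,4): star map gives -4.7703; window check -0.3 ≤ -4.7703 < 0.3 is false → out
[4] lift (6,-4): star map gives 6.7703; window check -0.3 ≤ 6.7703 < 0.3 is false → out
[5] lift (1,7): star map gives -0.3481; window check -0.3 ≤ -0.3481 < 0.3 is false → out
[6] lift (7,-6): star map gives 8.1555; window check -0.3 ≤ 8.1555 < 0.3 is false → out
[7] lift (1,-4): star map gives 1.7703; window check -0.3 ≤ 1.7703 < 0.3 is false → out
[8] lift (-1,-7): star map gives 0.3481; window check -0.3 ≤ 0.3481 < 0.3 is false → out
[9] lift (-2,-8): star map gives -0.4593; window check -0.3 ≤ -0.4593 < 0.3 is false → out

1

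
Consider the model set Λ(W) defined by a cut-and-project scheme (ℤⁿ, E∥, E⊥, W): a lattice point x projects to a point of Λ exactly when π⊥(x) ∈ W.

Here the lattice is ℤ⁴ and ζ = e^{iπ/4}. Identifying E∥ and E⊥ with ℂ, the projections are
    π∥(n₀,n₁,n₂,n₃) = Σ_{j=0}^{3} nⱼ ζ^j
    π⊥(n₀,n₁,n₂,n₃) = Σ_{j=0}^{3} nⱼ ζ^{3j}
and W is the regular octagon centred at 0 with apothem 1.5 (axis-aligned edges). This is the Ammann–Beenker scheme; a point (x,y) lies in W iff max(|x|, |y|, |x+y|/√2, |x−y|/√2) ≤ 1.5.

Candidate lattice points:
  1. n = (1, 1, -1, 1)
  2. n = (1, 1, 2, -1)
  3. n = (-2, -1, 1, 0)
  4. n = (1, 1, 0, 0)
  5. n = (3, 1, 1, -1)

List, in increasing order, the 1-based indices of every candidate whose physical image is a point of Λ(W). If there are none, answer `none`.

Internal map: ζ^{3j} for j=0..3 gives (1,0), (−√2/2,√2/2), (0,−1), (√2/2,√2/2).
#1 (1, 1, -1, 1): internal (1.0000, 2.4142); octagon support 2.4142 vs apothem 1.5 → ∉ W
#2 (1, 1, 2, -1): internal (-0.4142, -2.0000); octagon support 2.0000 vs apothem 1.5 → ∉ W
#3 (-2, -1, 1, 0): internal (-1.2929, -1.7071); octagon support 2.1213 vs apothem 1.5 → ∉ W
#4 (1, 1, 0, 0): internal (0.2929, 0.7071); octagon support 0.7071 vs apothem 1.5 → ∈ W
#5 (3, 1, 1, -1): internal (1.5858, -1.0000); octagon support 1.8284 vs apothem 1.5 → ∉ W

4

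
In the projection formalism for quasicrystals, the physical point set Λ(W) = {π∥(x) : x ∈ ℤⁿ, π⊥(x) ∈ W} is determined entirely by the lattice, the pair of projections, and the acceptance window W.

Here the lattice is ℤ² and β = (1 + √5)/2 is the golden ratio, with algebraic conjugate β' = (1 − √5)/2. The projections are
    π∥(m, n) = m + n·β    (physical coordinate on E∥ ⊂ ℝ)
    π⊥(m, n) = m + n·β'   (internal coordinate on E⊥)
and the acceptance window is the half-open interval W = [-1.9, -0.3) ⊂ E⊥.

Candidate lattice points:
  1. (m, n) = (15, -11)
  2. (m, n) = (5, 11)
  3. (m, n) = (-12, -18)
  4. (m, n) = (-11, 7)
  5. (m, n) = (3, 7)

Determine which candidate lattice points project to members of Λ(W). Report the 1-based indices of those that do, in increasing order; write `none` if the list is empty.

2, 3, 5

β' = (1−√5)/2 ≈ -0.61803.
candidate 1: (m,n)=(15,-11) → π∥ = 15-11·β ≈ -2.79837, π⊥ = 15-11·β' ≈ 21.79837 ∉ [-1.9, -0.3) ⇒ out
candidate 2: (m,n)=(5,11) → π∥ = 5+11·β ≈ 22.79837, π⊥ = 5+11·β' ≈ -1.79837 ∈ [-1.9, -0.3) ⇒ IN Λ
candidate 3: (m,n)=(-12,-18) → π∥ = -12-18·β ≈ -41.12461, π⊥ = -12-18·β' ≈ -0.87539 ∈ [-1.9, -0.3) ⇒ IN Λ
candidate 4: (m,n)=(-11,7) → π∥ = -11+7·β ≈ 0.32624, π⊥ = -11+7·β' ≈ -15.32624 ∉ [-1.9, -0.3) ⇒ out
candidate 5: (m,n)=(3,7) → π∥ = 3+7·β ≈ 14.32624, π⊥ = 3+7·β' ≈ -1.32624 ∈ [-1.9, -0.3) ⇒ IN Λ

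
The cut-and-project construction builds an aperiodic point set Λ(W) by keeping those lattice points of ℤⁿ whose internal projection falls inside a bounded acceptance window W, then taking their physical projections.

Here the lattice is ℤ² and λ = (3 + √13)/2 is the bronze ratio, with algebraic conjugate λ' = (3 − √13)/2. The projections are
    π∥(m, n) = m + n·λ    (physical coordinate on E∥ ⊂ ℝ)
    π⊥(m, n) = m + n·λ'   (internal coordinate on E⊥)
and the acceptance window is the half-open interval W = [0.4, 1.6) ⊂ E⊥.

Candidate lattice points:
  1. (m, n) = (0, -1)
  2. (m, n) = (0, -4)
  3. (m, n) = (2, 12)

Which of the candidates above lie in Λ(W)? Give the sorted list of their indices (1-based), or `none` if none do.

2

Numerically λ ≈ 3.3028 and λ' = −1/λ ≈ -0.3028.
#1 (0,-1): internal coord 0 + (-1)·λ' = +0.3028; +0.3028 ∉ [0.4, 1.6) → out
#2 (0,-4): internal coord 0 + (-4)·λ' = +1.2111; +1.2111 ∈ [0.4, 1.6) → IN Λ
#3 (2,12): internal coord 2 + (12)·λ' = -1.6333; -1.6333 ∉ [0.4, 1.6) → out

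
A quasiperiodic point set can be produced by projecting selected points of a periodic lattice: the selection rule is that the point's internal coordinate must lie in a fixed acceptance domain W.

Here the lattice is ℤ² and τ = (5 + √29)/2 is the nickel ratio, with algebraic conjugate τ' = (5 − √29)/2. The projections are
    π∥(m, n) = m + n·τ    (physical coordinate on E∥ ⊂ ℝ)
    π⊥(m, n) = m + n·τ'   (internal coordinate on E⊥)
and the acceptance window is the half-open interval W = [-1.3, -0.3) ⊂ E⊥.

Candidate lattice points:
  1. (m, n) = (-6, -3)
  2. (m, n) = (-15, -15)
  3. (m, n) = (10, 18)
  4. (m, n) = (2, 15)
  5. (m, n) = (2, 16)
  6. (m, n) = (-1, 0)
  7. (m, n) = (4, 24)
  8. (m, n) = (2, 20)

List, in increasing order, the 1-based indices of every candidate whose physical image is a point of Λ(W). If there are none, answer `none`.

Compute τ' = (5−√29)/2 = -0.1926, so π⊥(m,n) = m -0.1926·n.
[1] lift (-6,-3): star map gives -5.4223; window check -1.3 ≤ -5.4223 < -0.3 is false → out
[2] lift (-15,-15): star map gives -12.1113; window check -1.3 ≤ -12.1113 < -0.3 is false → out
[3] lift (10,18): star map gives 6.5335; window check -1.3 ≤ 6.5335 < -0.3 is false → out
[4] lift (2,15): star map gives -0.8887; window check -1.3 ≤ -0.8887 < -0.3 is true → IN Λ
[5] lift (2,16): star map gives -1.0813; window check -1.3 ≤ -1.0813 < -0.3 is true → IN Λ
[6] lift (-1,0): star map gives -1.0000; window check -1.3 ≤ -1.0000 < -0.3 is true → IN Λ
[7] lift (4,24): star map gives -0.6220; window check -1.3 ≤ -0.6220 < -0.3 is true → IN Λ
[8] lift (2,20): star map gives -1.8516; window check -1.3 ≤ -1.8516 < -0.3 is false → out

4, 5, 6, 7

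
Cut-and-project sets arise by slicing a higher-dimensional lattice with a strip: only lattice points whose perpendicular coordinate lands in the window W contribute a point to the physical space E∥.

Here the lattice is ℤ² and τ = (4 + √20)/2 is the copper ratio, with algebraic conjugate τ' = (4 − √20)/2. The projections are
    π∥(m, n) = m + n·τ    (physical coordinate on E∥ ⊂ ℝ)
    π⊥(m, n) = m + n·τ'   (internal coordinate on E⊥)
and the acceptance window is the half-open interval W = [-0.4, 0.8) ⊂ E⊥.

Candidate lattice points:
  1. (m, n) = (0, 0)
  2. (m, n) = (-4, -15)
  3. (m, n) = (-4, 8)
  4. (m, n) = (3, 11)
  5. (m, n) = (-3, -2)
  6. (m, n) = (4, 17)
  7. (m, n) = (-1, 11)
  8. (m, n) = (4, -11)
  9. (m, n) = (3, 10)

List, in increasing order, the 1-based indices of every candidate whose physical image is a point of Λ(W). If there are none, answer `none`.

1, 4, 6, 9

τ' = (4−√20)/2 ≈ -0.236068.
#1 (0,0): internal coord 0 + (0)·τ' = +0.000000; +0.000000 ∈ [-0.4, 0.8) → IN Λ
#2 (-4,-15): internal coord -4 + (-15)·τ' = -0.458980; -0.458980 ∉ [-0.4, 0.8) → out
#3 (-4,8): internal coord -4 + (8)·τ' = -5.888544; -5.888544 ∉ [-0.4, 0.8) → out
#4 (3,11): internal coord 3 + (11)·τ' = +0.403252; +0.403252 ∈ [-0.4, 0.8) → IN Λ
#5 (-3,-2): internal coord -3 + (-2)·τ' = -2.527864; -2.527864 ∉ [-0.4, 0.8) → out
#6 (4,17): internal coord 4 + (17)·τ' = -0.013156; -0.013156 ∈ [-0.4, 0.8) → IN Λ
#7 (-1,11): internal coord -1 + (11)·τ' = -3.596748; -3.596748 ∉ [-0.4, 0.8) → out
#8 (4,-11): internal coord 4 + (-11)·τ' = +6.596748; +6.596748 ∉ [-0.4, 0.8) → out
#9 (3,10): internal coord 3 + (10)·τ' = +0.639320; +0.639320 ∈ [-0.4, 0.8) → IN Λ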